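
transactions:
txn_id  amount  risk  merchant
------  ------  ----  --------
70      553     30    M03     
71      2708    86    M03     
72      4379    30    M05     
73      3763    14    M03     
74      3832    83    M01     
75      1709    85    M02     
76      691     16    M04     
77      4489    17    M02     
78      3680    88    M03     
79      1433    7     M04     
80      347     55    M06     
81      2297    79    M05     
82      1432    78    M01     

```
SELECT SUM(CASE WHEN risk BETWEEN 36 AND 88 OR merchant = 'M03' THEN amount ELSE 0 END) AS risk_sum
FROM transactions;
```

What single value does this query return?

20321

txn_id=70: ✓ → 553
txn_id=71: ✓ → 2708
txn_id=72: ✗
txn_id=73: ✓ → 3763
txn_id=74: ✓ → 3832
txn_id=75: ✓ → 1709
txn_id=76: ✗
txn_id=77: ✗
txn_id=78: ✓ → 3680
txn_id=79: ✗
txn_id=80: ✓ → 347
txn_id=81: ✓ → 2297
txn_id=82: ✓ → 1432
risk_sum = 553 + 2708 + 3763 + 3832 + 1709 + 3680 + 347 + 2297 + 1432 = 20321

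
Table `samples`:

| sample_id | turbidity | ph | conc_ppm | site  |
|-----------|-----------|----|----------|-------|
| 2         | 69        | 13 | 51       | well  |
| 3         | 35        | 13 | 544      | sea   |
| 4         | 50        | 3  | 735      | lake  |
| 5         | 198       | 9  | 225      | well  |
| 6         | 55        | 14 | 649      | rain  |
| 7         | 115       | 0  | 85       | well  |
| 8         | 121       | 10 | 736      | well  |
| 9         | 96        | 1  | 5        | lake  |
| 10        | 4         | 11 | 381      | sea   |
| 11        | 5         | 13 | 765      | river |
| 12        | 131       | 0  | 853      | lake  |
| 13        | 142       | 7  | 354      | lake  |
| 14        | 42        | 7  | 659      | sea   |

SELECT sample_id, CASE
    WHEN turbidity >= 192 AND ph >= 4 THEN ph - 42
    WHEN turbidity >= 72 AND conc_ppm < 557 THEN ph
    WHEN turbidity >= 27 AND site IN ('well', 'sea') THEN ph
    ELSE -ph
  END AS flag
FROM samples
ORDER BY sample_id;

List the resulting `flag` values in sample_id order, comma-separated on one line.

13, 13, -3, -33, -14, 0, 10, 1, -11, -13, 0, 7, 7

sample_id=2: turbidity >= 27 AND site IN ('well', 'sea') → 13
sample_id=3: turbidity >= 27 AND site IN ('well', 'sea') → 13
sample_id=4: ELSE → -3
sample_id=5: turbidity >= 192 AND ph >= 4 → -33
sample_id=6: ELSE → -14
sample_id=7: turbidity >= 72 AND conc_ppm < 557 → 0
sample_id=8: turbidity >= 27 AND site IN ('well', 'sea') → 10
sample_id=9: turbidity >= 72 AND conc_ppm < 557 → 1
sample_id=10: ELSE → -11
sample_id=11: ELSE → -13
sample_id=12: ELSE → 0
sample_id=13: turbidity >= 72 AND conc_ppm < 557 → 7
sample_id=14: turbidity >= 27 AND site IN ('well', 'sea') → 7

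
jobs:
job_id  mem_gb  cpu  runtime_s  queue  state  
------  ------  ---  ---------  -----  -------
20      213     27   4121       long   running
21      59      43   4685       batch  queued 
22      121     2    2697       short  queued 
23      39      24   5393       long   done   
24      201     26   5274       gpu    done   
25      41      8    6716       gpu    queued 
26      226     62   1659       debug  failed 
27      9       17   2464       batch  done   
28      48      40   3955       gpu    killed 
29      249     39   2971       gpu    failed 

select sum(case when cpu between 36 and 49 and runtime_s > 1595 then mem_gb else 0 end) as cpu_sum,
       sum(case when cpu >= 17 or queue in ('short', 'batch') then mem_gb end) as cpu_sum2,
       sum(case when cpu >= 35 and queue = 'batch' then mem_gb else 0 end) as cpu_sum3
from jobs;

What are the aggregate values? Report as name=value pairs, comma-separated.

cpu_sum=356, cpu_sum2=1165, cpu_sum3=59

[cpu_sum: cpu between 36 and 49 and runtime_s > 1595]
job_id=20: ✗
job_id=21: ✓ → 59
job_id=22: ✗
job_id=23: ✗
job_id=24: ✗
job_id=25: ✗
job_id=26: ✗
job_id=27: ✗
job_id=28: ✓ → 48
job_id=29: ✓ → 249
cpu_sum = 59 + 48 + 249 = 356
—
[cpu_sum2: cpu >= 17 or queue in ('short', 'batch')]
job_id=20: ✓ → 213
job_id=21: ✓ → 59
job_id=22: ✓ → 121
job_id=23: ✓ → 39
job_id=24: ✓ → 201
job_id=25: ✗
job_id=26: ✓ → 226
job_id=27: ✓ → 9
job_id=28: ✓ → 48
job_id=29: ✓ → 249
cpu_sum2 = 213 + 59 + 121 + 39 + 201 + 226 + 9 + 48 + 249 = 1165
—
[cpu_sum3: cpu >= 35 and queue = 'batch']
job_id=20: ✗
job_id=21: ✓ → 59
job_id=22: ✗
job_id=23: ✗
job_id=24: ✗
job_id=25: ✗
job_id=26: ✗
job_id=27: ✗
job_id=28: ✗
job_id=29: ✗
cpu_sum3 = 59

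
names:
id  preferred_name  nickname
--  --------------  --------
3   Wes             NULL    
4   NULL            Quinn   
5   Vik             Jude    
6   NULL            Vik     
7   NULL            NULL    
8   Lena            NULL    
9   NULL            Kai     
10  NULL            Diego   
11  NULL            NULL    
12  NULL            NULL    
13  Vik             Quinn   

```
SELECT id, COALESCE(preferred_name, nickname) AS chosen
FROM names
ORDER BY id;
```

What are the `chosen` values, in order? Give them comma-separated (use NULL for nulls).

id=3: preferred_name=Wes → Wes
id=4: preferred_name=NULL, nickname=Quinn → Quinn
id=5: preferred_name=Vik → Vik
id=6: preferred_name=NULL, nickname=Vik → Vik
id=7: preferred_name=NULL, nickname=NULL (all NULL) → NULL
id=8: preferred_name=Lena → Lena
id=9: preferred_name=NULL, nickname=Kai → Kai
id=10: preferred_name=NULL, nickname=Diego → Diego
id=11: preferred_name=NULL, nickname=NULL (all NULL) → NULL
id=12: preferred_name=NULL, nickname=NULL (all NULL) → NULL
id=13: preferred_name=Vik → Vik

Wes, Quinn, Vik, Vik, NULL, Lena, Kai, Diego, NULL, NULL, Vik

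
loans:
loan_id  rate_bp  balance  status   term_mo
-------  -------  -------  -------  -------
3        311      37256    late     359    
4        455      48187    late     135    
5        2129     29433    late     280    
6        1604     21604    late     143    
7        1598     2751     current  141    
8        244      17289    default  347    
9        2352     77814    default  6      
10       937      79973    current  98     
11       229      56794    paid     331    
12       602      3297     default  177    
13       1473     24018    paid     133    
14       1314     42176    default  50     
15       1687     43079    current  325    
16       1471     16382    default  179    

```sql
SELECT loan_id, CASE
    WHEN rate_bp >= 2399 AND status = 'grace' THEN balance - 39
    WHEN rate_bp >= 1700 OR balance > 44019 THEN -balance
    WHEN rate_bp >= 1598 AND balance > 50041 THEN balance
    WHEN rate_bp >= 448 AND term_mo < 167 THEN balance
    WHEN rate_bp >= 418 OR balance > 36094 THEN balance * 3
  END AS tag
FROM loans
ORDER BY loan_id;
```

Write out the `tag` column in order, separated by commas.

111768, -48187, -29433, 21604, 2751, NULL, -77814, -79973, -56794, 9891, 24018, 42176, 129237, 49146

loan_id=3: rate_bp >= 418 OR balance > 36094 → 111768
loan_id=4: rate_bp >= 1700 OR balance > 44019 → -48187
loan_id=5: rate_bp >= 1700 OR balance > 44019 → -29433
loan_id=6: rate_bp >= 448 AND term_mo < 167 → 21604
loan_id=7: rate_bp >= 448 AND term_mo < 167 → 2751
loan_id=8: (no match → NULL) → NULL
loan_id=9: rate_bp >= 1700 OR balance > 44019 → -77814
loan_id=10: rate_bp >= 1700 OR balance > 44019 → -79973
loan_id=11: rate_bp >= 1700 OR balance > 44019 → -56794
loan_id=12: rate_bp >= 418 OR balance > 36094 → 9891
loan_id=13: rate_bp >= 448 AND term_mo < 167 → 24018
loan_id=14: rate_bp >= 448 AND term_mo < 167 → 42176
loan_id=15: rate_bp >= 418 OR balance > 36094 → 129237
loan_id=16: rate_bp >= 418 OR balance > 36094 → 49146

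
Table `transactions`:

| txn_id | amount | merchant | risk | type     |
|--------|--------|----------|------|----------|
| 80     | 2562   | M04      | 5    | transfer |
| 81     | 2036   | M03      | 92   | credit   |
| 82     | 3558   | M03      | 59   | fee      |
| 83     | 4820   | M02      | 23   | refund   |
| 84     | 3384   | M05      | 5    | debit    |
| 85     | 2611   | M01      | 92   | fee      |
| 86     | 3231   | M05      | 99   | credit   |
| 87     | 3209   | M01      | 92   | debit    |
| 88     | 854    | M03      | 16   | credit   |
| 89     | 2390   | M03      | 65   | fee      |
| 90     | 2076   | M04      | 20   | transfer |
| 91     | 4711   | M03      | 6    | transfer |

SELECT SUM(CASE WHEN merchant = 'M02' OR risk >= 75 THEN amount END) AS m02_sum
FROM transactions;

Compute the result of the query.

15907

txn_id=80: ✗
txn_id=81: ✓ → 2036
txn_id=82: ✗
txn_id=83: ✓ → 4820
txn_id=84: ✗
txn_id=85: ✓ → 2611
txn_id=86: ✓ → 3231
txn_id=87: ✓ → 3209
txn_id=88: ✗
txn_id=89: ✗
txn_id=90: ✗
txn_id=91: ✗
m02_sum = 2036 + 4820 + 2611 + 3231 + 3209 = 15907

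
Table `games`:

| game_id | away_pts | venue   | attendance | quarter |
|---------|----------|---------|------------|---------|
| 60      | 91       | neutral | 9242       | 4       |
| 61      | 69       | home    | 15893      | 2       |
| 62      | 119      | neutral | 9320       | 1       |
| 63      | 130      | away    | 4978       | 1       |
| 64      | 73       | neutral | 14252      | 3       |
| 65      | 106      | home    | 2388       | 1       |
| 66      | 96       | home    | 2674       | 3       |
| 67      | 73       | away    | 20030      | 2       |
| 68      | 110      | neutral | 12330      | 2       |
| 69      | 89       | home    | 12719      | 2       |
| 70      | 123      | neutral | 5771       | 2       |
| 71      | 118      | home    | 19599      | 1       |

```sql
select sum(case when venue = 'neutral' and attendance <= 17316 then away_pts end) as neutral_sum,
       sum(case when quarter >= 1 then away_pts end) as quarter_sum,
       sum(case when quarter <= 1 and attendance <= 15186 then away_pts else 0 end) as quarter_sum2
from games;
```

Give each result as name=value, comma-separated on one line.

neutral_sum=516, quarter_sum=1197, quarter_sum2=355

[neutral_sum: venue = 'neutral' and attendance <= 17316]
game_id=60: ✓ → 91
game_id=61: ✗
game_id=62: ✓ → 119
game_id=63: ✗
game_id=64: ✓ → 73
game_id=65: ✗
game_id=66: ✗
game_id=67: ✗
game_id=68: ✓ → 110
game_id=69: ✗
game_id=70: ✓ → 123
game_id=71: ✗
neutral_sum = 91 + 119 + 73 + 110 + 123 = 516
—
[quarter_sum: quarter >= 1]
game_id=60: ✓ → 91
game_id=61: ✓ → 69
game_id=62: ✓ → 119
game_id=63: ✓ → 130
game_id=64: ✓ → 73
game_id=65: ✓ → 106
game_id=66: ✓ → 96
game_id=67: ✓ → 73
game_id=68: ✓ → 110
game_id=69: ✓ → 89
game_id=70: ✓ → 123
game_id=71: ✓ → 118
quarter_sum = 91 + 69 + 119 + 130 + 73 + 106 + 96 + 73 + 110 + 89 + 123 + 118 = 1197
—
[quarter_sum2: quarter <= 1 and attendance <= 15186]
game_id=60: ✗
game_id=61: ✗
game_id=62: ✓ → 119
game_id=63: ✓ → 130
game_id=64: ✗
game_id=65: ✓ → 106
game_id=66: ✗
game_id=67: ✗
game_id=68: ✗
game_id=69: ✗
game_id=70: ✗
game_id=71: ✗
quarter_sum2 = 119 + 130 + 106 = 355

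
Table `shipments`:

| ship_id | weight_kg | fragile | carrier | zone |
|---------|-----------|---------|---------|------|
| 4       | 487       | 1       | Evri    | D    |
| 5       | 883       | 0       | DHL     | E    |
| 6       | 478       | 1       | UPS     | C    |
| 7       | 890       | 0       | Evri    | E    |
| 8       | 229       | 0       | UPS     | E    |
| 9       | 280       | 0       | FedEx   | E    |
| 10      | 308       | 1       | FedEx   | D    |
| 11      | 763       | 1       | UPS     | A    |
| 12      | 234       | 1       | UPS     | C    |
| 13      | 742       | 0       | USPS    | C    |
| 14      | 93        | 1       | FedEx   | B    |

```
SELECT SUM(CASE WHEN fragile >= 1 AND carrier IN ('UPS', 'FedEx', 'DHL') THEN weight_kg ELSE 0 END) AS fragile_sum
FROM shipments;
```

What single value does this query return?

1876

ship_id=4: ✗
ship_id=5: ✗
ship_id=6: ✓ → 478
ship_id=7: ✗
ship_id=8: ✗
ship_id=9: ✗
ship_id=10: ✓ → 308
ship_id=11: ✓ → 763
ship_id=12: ✓ → 234
ship_id=13: ✗
ship_id=14: ✓ → 93
fragile_sum = 478 + 308 + 763 + 234 + 93 = 1876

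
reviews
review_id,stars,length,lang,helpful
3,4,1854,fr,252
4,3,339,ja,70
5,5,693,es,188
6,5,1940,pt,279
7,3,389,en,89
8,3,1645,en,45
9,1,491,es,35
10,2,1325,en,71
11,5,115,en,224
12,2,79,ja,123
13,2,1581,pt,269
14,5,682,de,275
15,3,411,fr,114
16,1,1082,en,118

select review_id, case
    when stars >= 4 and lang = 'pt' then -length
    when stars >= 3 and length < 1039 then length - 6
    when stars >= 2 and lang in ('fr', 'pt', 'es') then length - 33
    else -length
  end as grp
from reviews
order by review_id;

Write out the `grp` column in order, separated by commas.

review_id=3: stars >= 2 and lang in ('fr', 'pt', 'es') → 1821
review_id=4: stars >= 3 and length < 1039 → 333
review_id=5: stars >= 3 and length < 1039 → 687
review_id=6: stars >= 4 and lang = 'pt' → -1940
review_id=7: stars >= 3 and length < 1039 → 383
review_id=8: ELSE → -1645
review_id=9: ELSE → -491
review_id=10: ELSE → -1325
review_id=11: stars >= 3 and length < 1039 → 109
review_id=12: ELSE → -79
review_id=13: stars >= 2 and lang in ('fr', 'pt', 'es') → 1548
review_id=14: stars >= 3 and length < 1039 → 676
review_id=15: stars >= 3 and length < 1039 → 405
review_id=16: ELSE → -1082

1821, 333, 687, -1940, 383, -1645, -491, -1325, 109, -79, 1548, 676, 405, -1082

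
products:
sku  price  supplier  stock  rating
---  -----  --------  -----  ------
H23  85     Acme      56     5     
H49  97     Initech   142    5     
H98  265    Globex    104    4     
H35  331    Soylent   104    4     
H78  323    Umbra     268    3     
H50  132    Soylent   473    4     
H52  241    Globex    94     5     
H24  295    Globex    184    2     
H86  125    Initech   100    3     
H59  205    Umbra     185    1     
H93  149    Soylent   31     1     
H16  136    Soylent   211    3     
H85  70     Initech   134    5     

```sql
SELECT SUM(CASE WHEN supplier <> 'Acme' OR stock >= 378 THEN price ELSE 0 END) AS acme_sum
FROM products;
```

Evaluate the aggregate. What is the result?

2369

sku=H23: ✗
sku=H49: ✓ → 97
sku=H98: ✓ → 265
sku=H35: ✓ → 331
sku=H78: ✓ → 323
sku=H50: ✓ → 132
sku=H52: ✓ → 241
sku=H24: ✓ → 295
sku=H86: ✓ → 125
sku=H59: ✓ → 205
sku=H93: ✓ → 149
sku=H16: ✓ → 136
sku=H85: ✓ → 70
acme_sum = 97 + 265 + 331 + 323 + 132 + 241 + 295 + 125 + 205 + 149 + 136 + 70 = 2369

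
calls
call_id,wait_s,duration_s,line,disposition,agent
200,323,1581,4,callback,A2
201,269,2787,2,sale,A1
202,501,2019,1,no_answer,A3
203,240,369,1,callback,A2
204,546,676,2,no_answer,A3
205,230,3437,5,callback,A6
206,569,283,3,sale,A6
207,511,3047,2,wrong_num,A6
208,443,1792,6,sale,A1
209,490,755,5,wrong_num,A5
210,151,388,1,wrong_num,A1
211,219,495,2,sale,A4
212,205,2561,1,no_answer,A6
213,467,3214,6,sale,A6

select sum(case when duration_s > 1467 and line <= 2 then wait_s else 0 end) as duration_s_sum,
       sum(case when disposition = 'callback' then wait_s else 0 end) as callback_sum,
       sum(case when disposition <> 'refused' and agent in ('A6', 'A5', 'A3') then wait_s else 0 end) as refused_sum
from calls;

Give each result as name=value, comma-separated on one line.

[duration_s_sum: duration_s > 1467 and line <= 2]
call_id=200: ✗
call_id=201: ✓ → 269
call_id=202: ✓ → 501
call_id=203: ✗
call_id=204: ✗
call_id=205: ✗
call_id=206: ✗
call_id=207: ✓ → 511
call_id=208: ✗
call_id=209: ✗
call_id=210: ✗
call_id=211: ✗
call_id=212: ✓ → 205
call_id=213: ✗
duration_s_sum = 269 + 501 + 511 + 205 = 1486
—
[callback_sum: disposition = 'callback']
call_id=200: ✓ → 323
call_id=201: ✗
call_id=202: ✗
call_id=203: ✓ → 240
call_id=204: ✗
call_id=205: ✓ → 230
call_id=206: ✗
call_id=207: ✗
call_id=208: ✗
call_id=209: ✗
call_id=210: ✗
call_id=211: ✗
call_id=212: ✗
call_id=213: ✗
callback_sum = 323 + 240 + 230 = 793
—
[refused_sum: disposition <> 'refused' and agent in ('A6', 'A5', 'A3')]
call_id=200: ✗
call_id=201: ✗
call_id=202: ✓ → 501
call_id=203: ✗
call_id=204: ✓ → 546
call_id=205: ✓ → 230
call_id=206: ✓ → 569
call_id=207: ✓ → 511
call_id=208: ✗
call_id=209: ✓ → 490
call_id=210: ✗
call_id=211: ✗
call_id=212: ✓ → 205
call_id=213: ✓ → 467
refused_sum = 501 + 546 + 230 + 569 + 511 + 490 + 205 + 467 = 3519

duration_s_sum=1486, callback_sum=793, refused_sum=3519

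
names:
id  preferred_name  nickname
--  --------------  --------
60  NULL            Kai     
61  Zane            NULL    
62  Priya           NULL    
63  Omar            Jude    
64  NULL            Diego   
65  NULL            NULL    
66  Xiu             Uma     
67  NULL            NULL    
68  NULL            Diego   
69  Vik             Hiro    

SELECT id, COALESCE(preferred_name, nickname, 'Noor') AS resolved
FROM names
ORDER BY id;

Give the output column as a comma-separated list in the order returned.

Kai, Zane, Priya, Omar, Diego, Noor, Xiu, Noor, Diego, Vik

id=60: preferred_name=NULL, nickname=Kai → Kai
id=61: preferred_name=Zane → Zane
id=62: preferred_name=Priya → Priya
id=63: preferred_name=Omar → Omar
id=64: preferred_name=NULL, nickname=Diego → Diego
id=65: preferred_name=NULL, nickname=NULL, → literal Noor → Noor
id=66: preferred_name=Xiu → Xiu
id=67: preferred_name=NULL, nickname=NULL, → literal Noor → Noor
id=68: preferred_name=NULL, nickname=Diego → Diego
id=69: preferred_name=Vik → Vik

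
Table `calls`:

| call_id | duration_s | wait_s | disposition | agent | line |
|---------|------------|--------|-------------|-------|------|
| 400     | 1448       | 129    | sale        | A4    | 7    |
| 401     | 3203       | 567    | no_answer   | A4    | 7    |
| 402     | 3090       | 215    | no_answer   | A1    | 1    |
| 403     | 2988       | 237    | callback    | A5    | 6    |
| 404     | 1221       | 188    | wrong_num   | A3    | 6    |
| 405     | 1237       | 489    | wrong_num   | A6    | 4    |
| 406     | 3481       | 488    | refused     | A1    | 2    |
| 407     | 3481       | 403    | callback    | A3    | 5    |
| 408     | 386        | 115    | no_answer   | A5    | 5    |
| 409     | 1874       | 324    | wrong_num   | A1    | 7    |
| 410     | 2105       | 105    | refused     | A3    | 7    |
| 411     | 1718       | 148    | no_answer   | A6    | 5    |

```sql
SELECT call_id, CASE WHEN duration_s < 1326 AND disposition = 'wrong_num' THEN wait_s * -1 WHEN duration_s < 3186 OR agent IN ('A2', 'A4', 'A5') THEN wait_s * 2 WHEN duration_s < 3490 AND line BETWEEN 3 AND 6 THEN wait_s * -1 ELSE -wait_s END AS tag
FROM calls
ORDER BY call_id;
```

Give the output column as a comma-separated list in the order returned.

258, 1134, 430, 474, -188, -489, -488, -403, 230, 648, 210, 296

call_id=400: duration_s < 3186 OR agent IN ('A2', 'A4', 'A5') → 258
call_id=401: duration_s < 3186 OR agent IN ('A2', 'A4', 'A5') → 1134
call_id=402: duration_s < 3186 OR agent IN ('A2', 'A4', 'A5') → 430
call_id=403: duration_s < 3186 OR agent IN ('A2', 'A4', 'A5') → 474
call_id=404: duration_s < 1326 AND disposition = 'wrong_num' → -188
call_id=405: duration_s < 1326 AND disposition = 'wrong_num' → -489
call_id=406: ELSE → -488
call_id=407: duration_s < 3490 AND line BETWEEN 3 AND 6 → -403
call_id=408: duration_s < 3186 OR agent IN ('A2', 'A4', 'A5') → 230
call_id=409: duration_s < 3186 OR agent IN ('A2', 'A4', 'A5') → 648
call_id=410: duration_s < 3186 OR agent IN ('A2', 'A4', 'A5') → 210
call_id=411: duration_s < 3186 OR agent IN ('A2', 'A4', 'A5') → 296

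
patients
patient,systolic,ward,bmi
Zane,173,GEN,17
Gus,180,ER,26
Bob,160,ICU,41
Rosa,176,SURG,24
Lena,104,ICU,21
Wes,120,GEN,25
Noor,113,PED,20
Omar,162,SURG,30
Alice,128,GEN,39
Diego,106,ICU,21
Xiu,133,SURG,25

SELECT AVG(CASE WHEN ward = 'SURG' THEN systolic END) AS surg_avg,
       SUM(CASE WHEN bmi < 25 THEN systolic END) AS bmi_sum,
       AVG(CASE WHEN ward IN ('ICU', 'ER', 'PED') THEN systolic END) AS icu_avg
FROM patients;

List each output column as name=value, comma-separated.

[surg_avg: ward = 'SURG']
patient=Zane: ✗
patient=Gus: ✗
patient=Bob: ✗
patient=Rosa: ✓ → 176
patient=Lena: ✗
patient=Wes: ✗
patient=Noor: ✗
patient=Omar: ✓ → 162
patient=Alice: ✗
patient=Diego: ✗
patient=Xiu: ✓ → 133
surg_avg = (176 + 162 + 133) / 3 = 157
—
[bmi_sum: bmi < 25]
patient=Zane: ✓ → 173
patient=Gus: ✗
patient=Bob: ✗
patient=Rosa: ✓ → 176
patient=Lena: ✓ → 104
patient=Wes: ✗
patient=Noor: ✓ → 113
patient=Omar: ✗
patient=Alice: ✗
patient=Diego: ✓ → 106
patient=Xiu: ✗
bmi_sum = 173 + 176 + 104 + 113 + 106 = 672
—
[icu_avg: ward IN ('ICU', 'ER', 'PED')]
patient=Zane: ✗
patient=Gus: ✓ → 180
patient=Bob: ✓ → 160
patient=Rosa: ✗
patient=Lena: ✓ → 104
patient=Wes: ✗
patient=Noor: ✓ → 113
patient=Omar: ✗
patient=Alice: ✗
patient=Diego: ✓ → 106
patient=Xiu: ✗
icu_avg = (180 + 160 + 104 + 113 + 106) / 5 = 132.6

surg_avg=157, bmi_sum=672, icu_avg=132.6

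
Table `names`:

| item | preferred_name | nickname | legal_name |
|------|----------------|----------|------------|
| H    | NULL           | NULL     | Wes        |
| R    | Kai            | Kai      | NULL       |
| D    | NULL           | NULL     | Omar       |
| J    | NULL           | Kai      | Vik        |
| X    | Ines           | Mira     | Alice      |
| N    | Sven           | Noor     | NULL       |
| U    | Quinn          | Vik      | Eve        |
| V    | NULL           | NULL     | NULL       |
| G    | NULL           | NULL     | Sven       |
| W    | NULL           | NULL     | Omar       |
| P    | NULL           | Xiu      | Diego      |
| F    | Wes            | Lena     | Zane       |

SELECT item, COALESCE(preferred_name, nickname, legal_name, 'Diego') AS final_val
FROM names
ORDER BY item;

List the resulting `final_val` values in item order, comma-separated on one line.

item=D: preferred_name=NULL, nickname=NULL, legal_name=Omar → Omar
item=F: preferred_name=Wes → Wes
item=G: preferred_name=NULL, nickname=NULL, legal_name=Sven → Sven
item=H: preferred_name=NULL, nickname=NULL, legal_name=Wes → Wes
item=J: preferred_name=NULL, nickname=Kai → Kai
item=N: preferred_name=Sven → Sven
item=P: preferred_name=NULL, nickname=Xiu → Xiu
item=R: preferred_name=Kai → Kai
item=U: preferred_name=Quinn → Quinn
item=V: preferred_name=NULL, nickname=NULL, legal_name=NULL, → literal Diego → Diego
item=W: preferred_name=NULL, nickname=NULL, legal_name=Omar → Omar
item=X: preferred_name=Ines → Ines

Omar, Wes, Sven, Wes, Kai, Sven, Xiu, Kai, Quinn, Diego, Omar, Ines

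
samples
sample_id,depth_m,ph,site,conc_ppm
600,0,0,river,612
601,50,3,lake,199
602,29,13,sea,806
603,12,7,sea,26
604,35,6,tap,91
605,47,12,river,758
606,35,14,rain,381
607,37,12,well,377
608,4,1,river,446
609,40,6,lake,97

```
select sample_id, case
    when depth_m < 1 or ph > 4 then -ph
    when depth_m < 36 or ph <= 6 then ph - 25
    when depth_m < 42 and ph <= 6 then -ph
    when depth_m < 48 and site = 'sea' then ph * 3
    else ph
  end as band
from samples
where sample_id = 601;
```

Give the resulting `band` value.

-22

sample_id = 601: depth_m=50, ph=3, site=lake, conc_ppm=199.
depth_m < 1 or ph > 4 → false
depth_m < 36 or ph <= 6 → true → -22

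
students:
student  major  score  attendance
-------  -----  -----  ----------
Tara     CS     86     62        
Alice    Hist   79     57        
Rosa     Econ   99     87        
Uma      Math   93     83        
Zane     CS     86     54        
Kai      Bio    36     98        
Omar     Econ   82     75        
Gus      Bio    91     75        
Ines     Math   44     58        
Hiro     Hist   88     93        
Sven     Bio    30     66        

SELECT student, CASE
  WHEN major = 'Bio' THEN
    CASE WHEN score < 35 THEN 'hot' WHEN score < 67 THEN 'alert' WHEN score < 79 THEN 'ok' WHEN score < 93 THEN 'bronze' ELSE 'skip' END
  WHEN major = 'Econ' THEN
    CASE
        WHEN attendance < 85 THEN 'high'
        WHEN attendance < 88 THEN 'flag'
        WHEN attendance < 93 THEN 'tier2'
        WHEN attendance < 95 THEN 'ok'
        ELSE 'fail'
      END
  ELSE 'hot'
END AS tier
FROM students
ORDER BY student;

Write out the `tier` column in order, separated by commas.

student=Alice: major='Hist' → outer ELSE → hot
student=Gus: major='Bio' → inner[score < 93] → bronze
student=Hiro: major='Hist' → outer ELSE → hot
student=Ines: major='Math' → outer ELSE → hot
student=Kai: major='Bio' → inner[score < 67] → alert
student=Omar: major='Econ' → inner[attendance < 85] → high
student=Rosa: major='Econ' → inner[attendance < 88] → flag
student=Sven: major='Bio' → inner[score < 35] → hot
student=Tara: major='CS' → outer ELSE → hot
student=Uma: major='Math' → outer ELSE → hot
student=Zane: major='CS' → outer ELSE → hot

hot, bronze, hot, hot, alert, high, flag, hot, hot, hot, hot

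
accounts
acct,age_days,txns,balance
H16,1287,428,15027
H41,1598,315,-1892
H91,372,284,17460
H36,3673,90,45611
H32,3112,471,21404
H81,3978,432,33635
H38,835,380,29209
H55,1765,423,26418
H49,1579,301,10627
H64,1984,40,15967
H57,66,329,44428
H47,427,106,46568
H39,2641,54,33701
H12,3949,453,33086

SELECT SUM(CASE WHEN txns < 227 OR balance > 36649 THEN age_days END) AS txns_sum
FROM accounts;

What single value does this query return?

8791

acct=H16: ✗
acct=H41: ✗
acct=H91: ✗
acct=H36: ✓ → 3673
acct=H32: ✗
acct=H81: ✗
acct=H38: ✗
acct=H55: ✗
acct=H49: ✗
acct=H64: ✓ → 1984
acct=H57: ✓ → 66
acct=H47: ✓ → 427
acct=H39: ✓ → 2641
acct=H12: ✗
txns_sum = 3673 + 1984 + 66 + 427 + 2641 = 8791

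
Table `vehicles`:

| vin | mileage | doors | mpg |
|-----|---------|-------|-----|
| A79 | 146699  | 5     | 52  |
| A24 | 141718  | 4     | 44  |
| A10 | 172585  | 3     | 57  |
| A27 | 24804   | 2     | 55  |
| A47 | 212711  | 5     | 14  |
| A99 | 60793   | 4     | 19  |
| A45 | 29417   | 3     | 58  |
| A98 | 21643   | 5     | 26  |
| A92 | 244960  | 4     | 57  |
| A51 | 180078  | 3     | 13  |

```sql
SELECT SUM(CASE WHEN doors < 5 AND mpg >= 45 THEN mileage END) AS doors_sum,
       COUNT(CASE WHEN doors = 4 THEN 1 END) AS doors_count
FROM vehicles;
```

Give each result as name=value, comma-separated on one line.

[doors_sum: doors < 5 AND mpg >= 45]
vin=A79: ✗
vin=A24: ✗
vin=A10: ✓ → 172585
vin=A27: ✓ → 24804
vin=A47: ✗
vin=A99: ✗
vin=A45: ✓ → 29417
vin=A98: ✗
vin=A92: ✓ → 244960
vin=A51: ✗
doors_sum = 172585 + 24804 + 29417 + 244960 = 471766
—
[doors_count: doors = 4]
vin=A79: ✗
vin=A24: ✓ → 1
vin=A10: ✗
vin=A27: ✗
vin=A47: ✗
vin=A99: ✓ → 1
vin=A45: ✗
vin=A98: ✗
vin=A92: ✓ → 1
vin=A51: ✗
doors_count = COUNT(1, 1, 1) = 3

doors_sum=471766, doors_count=3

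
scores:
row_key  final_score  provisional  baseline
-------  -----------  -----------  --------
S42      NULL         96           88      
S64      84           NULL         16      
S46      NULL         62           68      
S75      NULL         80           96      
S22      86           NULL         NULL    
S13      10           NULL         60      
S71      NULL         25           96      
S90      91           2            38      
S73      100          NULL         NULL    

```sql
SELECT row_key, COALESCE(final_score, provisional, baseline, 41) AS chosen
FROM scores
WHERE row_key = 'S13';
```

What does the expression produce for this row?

row_key = S13: final_score=10, provisional=NULL, baseline=60.
final_score=10 → 10

10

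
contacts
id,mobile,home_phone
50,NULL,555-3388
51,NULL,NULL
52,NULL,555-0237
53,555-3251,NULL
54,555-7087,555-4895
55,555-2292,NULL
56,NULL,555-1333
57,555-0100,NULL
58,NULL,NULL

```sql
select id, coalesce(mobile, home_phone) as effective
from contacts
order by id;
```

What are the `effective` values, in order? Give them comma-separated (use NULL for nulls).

id=50: mobile=NULL, home_phone=555-3388 → 555-3388
id=51: mobile=NULL, home_phone=NULL (all NULL) → NULL
id=52: mobile=NULL, home_phone=555-0237 → 555-0237
id=53: mobile=555-3251 → 555-3251
id=54: mobile=555-7087 → 555-7087
id=55: mobile=555-2292 → 555-2292
id=56: mobile=NULL, home_phone=555-1333 → 555-1333
id=57: mobile=555-0100 → 555-0100
id=58: mobile=NULL, home_phone=NULL (all NULL) → NULL

555-3388, NULL, 555-0237, 555-3251, 555-7087, 555-2292, 555-1333, 555-0100, NULL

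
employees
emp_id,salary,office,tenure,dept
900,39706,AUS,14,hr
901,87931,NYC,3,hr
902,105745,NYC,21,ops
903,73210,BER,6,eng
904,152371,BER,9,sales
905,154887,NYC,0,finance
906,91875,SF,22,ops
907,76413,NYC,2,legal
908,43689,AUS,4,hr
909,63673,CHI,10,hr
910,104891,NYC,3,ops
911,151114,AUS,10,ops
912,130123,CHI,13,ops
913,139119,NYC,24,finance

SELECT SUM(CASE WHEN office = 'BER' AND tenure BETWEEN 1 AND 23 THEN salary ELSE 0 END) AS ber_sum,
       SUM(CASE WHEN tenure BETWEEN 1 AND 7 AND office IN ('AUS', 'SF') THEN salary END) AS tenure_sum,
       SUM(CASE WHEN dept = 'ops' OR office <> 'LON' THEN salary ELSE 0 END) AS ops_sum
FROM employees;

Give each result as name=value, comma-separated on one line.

[ber_sum: office = 'BER' AND tenure BETWEEN 1 AND 23]
emp_id=900: ✗
emp_id=901: ✗
emp_id=902: ✗
emp_id=903: ✓ → 73210
emp_id=904: ✓ → 152371
emp_id=905: ✗
emp_id=906: ✗
emp_id=907: ✗
emp_id=908: ✗
emp_id=909: ✗
emp_id=910: ✗
emp_id=911: ✗
emp_id=912: ✗
emp_id=913: ✗
ber_sum = 73210 + 152371 = 225581
—
[tenure_sum: tenure BETWEEN 1 AND 7 AND office IN ('AUS', 'SF')]
emp_id=900: ✗
emp_id=901: ✗
emp_id=902: ✗
emp_id=903: ✗
emp_id=904: ✗
emp_id=905: ✗
emp_id=906: ✗
emp_id=907: ✗
emp_id=908: ✓ → 43689
emp_id=909: ✗
emp_id=910: ✗
emp_id=911: ✗
emp_id=912: ✗
emp_id=913: ✗
tenure_sum = 43689
—
[ops_sum: dept = 'ops' OR office <> 'LON']
emp_id=900: ✓ → 39706
emp_id=901: ✓ → 87931
emp_id=902: ✓ → 105745
emp_id=903: ✓ → 73210
emp_id=904: ✓ → 152371
emp_id=905: ✓ → 154887
emp_id=906: ✓ → 91875
emp_id=907: ✓ → 76413
emp_id=908: ✓ → 43689
emp_id=909: ✓ → 63673
emp_id=910: ✓ → 104891
emp_id=911: ✓ → 151114
emp_id=912: ✓ → 130123
emp_id=913: ✓ → 139119
ops_sum = 39706 + 87931 + 105745 + 73210 + 152371 + 154887 + 91875 + 76413 + 43689 + 63673 + 104891 + 151114 + 130123 + 139119 = 1414747

ber_sum=225581, tenure_sum=43689, ops_sum=1414747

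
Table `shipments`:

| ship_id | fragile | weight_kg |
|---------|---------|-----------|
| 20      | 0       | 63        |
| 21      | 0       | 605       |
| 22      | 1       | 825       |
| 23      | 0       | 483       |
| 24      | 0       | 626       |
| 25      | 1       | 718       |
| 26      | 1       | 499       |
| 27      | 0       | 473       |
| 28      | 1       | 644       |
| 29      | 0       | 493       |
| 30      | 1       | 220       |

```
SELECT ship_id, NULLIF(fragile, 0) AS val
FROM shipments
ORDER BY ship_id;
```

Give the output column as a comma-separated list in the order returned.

NULL, NULL, 1, NULL, NULL, 1, 1, NULL, 1, NULL, 1

ship_id=20: fragile=0 vs 0: equal → NULL
ship_id=21: fragile=0 vs 0: equal → NULL
ship_id=22: fragile=1 vs 0: differ → 1
ship_id=23: fragile=0 vs 0: equal → NULL
ship_id=24: fragile=0 vs 0: equal → NULL
ship_id=25: fragile=1 vs 0: differ → 1
ship_id=26: fragile=1 vs 0: differ → 1
ship_id=27: fragile=0 vs 0: equal → NULL
ship_id=28: fragile=1 vs 0: differ → 1
ship_id=29: fragile=0 vs 0: equal → NULL
ship_id=30: fragile=1 vs 0: differ → 1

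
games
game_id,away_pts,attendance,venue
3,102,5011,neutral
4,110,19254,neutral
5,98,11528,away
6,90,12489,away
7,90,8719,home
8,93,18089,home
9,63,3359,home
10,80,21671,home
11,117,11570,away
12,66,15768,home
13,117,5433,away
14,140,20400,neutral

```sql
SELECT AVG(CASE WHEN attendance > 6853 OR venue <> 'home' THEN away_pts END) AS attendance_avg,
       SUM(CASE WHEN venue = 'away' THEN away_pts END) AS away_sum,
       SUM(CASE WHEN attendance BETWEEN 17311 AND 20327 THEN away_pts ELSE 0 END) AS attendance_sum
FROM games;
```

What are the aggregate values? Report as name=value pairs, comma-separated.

attendance_avg=100.2727272727, away_sum=422, attendance_sum=203

[attendance_avg: attendance > 6853 OR venue <> 'home']
game_id=3: ✓ → 102
game_id=4: ✓ → 110
game_id=5: ✓ → 98
game_id=6: ✓ → 90
game_id=7: ✓ → 90
game_id=8: ✓ → 93
game_id=9: ✗
game_id=10: ✓ → 80
game_id=11: ✓ → 117
game_id=12: ✓ → 66
game_id=13: ✓ → 117
game_id=14: ✓ → 140
attendance_avg = (102 + 110 + 98 + 90 + 90 + 93 + 80 + 117 + 66 + 117 + 140) / 11 = 100.2727272727
—
[away_sum: venue = 'away']
game_id=3: ✗
game_id=4: ✗
game_id=5: ✓ → 98
game_id=6: ✓ → 90
game_id=7: ✗
game_id=8: ✗
game_id=9: ✗
game_id=10: ✗
game_id=11: ✓ → 117
game_id=12: ✗
game_id=13: ✓ → 117
game_id=14: ✗
away_sum = 98 + 90 + 117 + 117 = 422
—
[attendance_sum: attendance BETWEEN 17311 AND 20327]
game_id=3: ✗
game_id=4: ✓ → 110
game_id=5: ✗
game_id=6: ✗
game_id=7: ✗
game_id=8: ✓ → 93
game_id=9: ✗
game_id=10: ✗
game_id=11: ✗
game_id=12: ✗
game_id=13: ✗
game_id=14: ✗
attendance_sum = 110 + 93 = 203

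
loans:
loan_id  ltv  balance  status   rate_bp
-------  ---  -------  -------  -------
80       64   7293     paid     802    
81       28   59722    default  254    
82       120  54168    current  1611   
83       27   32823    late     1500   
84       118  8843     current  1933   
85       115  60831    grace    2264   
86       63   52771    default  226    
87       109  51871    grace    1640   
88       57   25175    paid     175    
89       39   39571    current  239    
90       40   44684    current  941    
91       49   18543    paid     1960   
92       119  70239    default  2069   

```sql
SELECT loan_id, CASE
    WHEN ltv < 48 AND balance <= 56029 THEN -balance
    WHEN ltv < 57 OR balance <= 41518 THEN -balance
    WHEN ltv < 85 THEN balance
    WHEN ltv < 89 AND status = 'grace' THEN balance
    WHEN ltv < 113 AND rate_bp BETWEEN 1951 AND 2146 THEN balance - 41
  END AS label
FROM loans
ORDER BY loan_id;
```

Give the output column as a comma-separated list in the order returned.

-7293, -59722, NULL, -32823, -8843, NULL, 52771, NULL, -25175, -39571, -44684, -18543, NULL

loan_id=80: ltv < 57 OR balance <= 41518 → -7293
loan_id=81: ltv < 57 OR balance <= 41518 → -59722
loan_id=82: (no match → NULL) → NULL
loan_id=83: ltv < 48 AND balance <= 56029 → -32823
loan_id=84: ltv < 57 OR balance <= 41518 → -8843
loan_id=85: (no match → NULL) → NULL
loan_id=86: ltv < 85 → 52771
loan_id=87: (no match → NULL) → NULL
loan_id=88: ltv < 57 OR balance <= 41518 → -25175
loan_id=89: ltv < 48 AND balance <= 56029 → -39571
loan_id=90: ltv < 48 AND balance <= 56029 → -44684
loan_id=91: ltv < 57 OR balance <= 41518 → -18543
loan_id=92: (no match → NULL) → NULL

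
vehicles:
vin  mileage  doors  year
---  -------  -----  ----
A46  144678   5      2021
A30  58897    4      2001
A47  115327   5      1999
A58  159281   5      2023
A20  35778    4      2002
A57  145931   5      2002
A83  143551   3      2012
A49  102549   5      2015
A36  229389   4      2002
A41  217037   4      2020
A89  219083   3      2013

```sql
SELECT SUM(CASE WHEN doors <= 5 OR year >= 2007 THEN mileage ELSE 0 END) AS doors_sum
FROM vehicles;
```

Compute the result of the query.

1571501

vin=A46: ✓ → 144678
vin=A30: ✓ → 58897
vin=A47: ✓ → 115327
vin=A58: ✓ → 159281
vin=A20: ✓ → 35778
vin=A57: ✓ → 145931
vin=A83: ✓ → 143551
vin=A49: ✓ → 102549
vin=A36: ✓ → 229389
vin=A41: ✓ → 217037
vin=A89: ✓ → 219083
doors_sum = 144678 + 58897 + 115327 + 159281 + 35778 + 145931 + 143551 + 102549 + 229389 + 217037 + 219083 = 1571501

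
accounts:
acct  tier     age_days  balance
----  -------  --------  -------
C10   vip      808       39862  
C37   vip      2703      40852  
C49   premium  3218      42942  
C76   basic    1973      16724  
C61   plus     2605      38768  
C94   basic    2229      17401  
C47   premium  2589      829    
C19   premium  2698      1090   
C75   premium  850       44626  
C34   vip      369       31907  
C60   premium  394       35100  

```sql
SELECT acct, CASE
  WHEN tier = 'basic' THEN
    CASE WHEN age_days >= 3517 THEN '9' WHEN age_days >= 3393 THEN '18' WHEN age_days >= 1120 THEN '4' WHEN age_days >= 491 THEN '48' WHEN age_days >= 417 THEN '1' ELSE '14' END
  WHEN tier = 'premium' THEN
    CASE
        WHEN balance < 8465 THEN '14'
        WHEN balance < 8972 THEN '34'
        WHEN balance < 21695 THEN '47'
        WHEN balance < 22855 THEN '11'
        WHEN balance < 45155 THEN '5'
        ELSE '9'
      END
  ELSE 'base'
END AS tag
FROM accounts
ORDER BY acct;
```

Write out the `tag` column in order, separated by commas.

acct=C10: tier='vip' → outer ELSE → base
acct=C19: tier='premium' → inner[balance < 8465] → 14
acct=C34: tier='vip' → outer ELSE → base
acct=C37: tier='vip' → outer ELSE → base
acct=C47: tier='premium' → inner[balance < 8465] → 14
acct=C49: tier='premium' → inner[balance < 45155] → 5
acct=C60: tier='premium' → inner[balance < 45155] → 5
acct=C61: tier='plus' → outer ELSE → base
acct=C75: tier='premium' → inner[balance < 45155] → 5
acct=C76: tier='basic' → inner[age_days >= 1120] → 4
acct=C94: tier='basic' → inner[age_days >= 1120] → 4

base, 14, base, base, 14, 5, 5, base, 5, 4, 4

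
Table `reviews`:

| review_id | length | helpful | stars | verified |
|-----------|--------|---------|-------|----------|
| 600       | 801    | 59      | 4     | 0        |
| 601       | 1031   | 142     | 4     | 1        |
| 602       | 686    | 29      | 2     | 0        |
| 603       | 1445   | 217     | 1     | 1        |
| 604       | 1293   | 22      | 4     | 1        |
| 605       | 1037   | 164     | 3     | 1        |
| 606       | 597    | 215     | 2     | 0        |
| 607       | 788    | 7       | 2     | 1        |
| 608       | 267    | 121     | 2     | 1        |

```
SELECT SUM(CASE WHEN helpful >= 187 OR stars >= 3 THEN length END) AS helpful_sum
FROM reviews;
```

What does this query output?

6204

review_id=600: ✓ → 801
review_id=601: ✓ → 1031
review_id=602: ✗
review_id=603: ✓ → 1445
review_id=604: ✓ → 1293
review_id=605: ✓ → 1037
review_id=606: ✓ → 597
review_id=607: ✗
review_id=608: ✗
helpful_sum = 801 + 1031 + 1445 + 1293 + 1037 + 597 = 6204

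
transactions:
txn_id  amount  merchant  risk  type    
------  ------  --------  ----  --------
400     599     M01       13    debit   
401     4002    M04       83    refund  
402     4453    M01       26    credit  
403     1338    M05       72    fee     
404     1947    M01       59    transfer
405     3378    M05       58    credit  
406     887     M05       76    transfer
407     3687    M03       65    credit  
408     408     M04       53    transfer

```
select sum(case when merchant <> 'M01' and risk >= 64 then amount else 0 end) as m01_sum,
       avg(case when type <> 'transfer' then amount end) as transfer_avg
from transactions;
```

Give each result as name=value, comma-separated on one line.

[m01_sum: merchant <> 'M01' and risk >= 64]
txn_id=400: ✗
txn_id=401: ✓ → 4002
txn_id=402: ✗
txn_id=403: ✓ → 1338
txn_id=404: ✗
txn_id=405: ✗
txn_id=406: ✓ → 887
txn_id=407: ✓ → 3687
txn_id=408: ✗
m01_sum = 4002 + 1338 + 887 + 3687 = 9914
—
[transfer_avg: type <> 'transfer']
txn_id=400: ✓ → 599
txn_id=401: ✓ → 4002
txn_id=402: ✓ → 4453
txn_id=403: ✓ → 1338
txn_id=404: ✗
txn_id=405: ✓ → 3378
txn_id=406: ✗
txn_id=407: ✓ → 3687
txn_id=408: ✗
transfer_avg = (599 + 4002 + 4453 + 1338 + 3378 + 3687) / 6 = 2909.5

m01_sum=9914, transfer_avg=2909.5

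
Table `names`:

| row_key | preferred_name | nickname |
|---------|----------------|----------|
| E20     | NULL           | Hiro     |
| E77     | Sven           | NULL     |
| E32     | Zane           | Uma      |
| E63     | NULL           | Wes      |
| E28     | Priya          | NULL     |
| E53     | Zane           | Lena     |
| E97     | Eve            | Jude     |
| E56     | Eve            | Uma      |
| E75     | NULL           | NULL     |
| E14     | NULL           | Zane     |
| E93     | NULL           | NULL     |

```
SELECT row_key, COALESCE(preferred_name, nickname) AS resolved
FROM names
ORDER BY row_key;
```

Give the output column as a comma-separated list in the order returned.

row_key=E14: preferred_name=NULL, nickname=Zane → Zane
row_key=E20: preferred_name=NULL, nickname=Hiro → Hiro
row_key=E28: preferred_name=Priya → Priya
row_key=E32: preferred_name=Zane → Zane
row_key=E53: preferred_name=Zane → Zane
row_key=E56: preferred_name=Eve → Eve
row_key=E63: preferred_name=NULL, nickname=Wes → Wes
row_key=E75: preferred_name=NULL, nickname=NULL (all NULL) → NULL
row_key=E77: preferred_name=Sven → Sven
row_key=E93: preferred_name=NULL, nickname=NULL (all NULL) → NULL
row_key=E97: preferred_name=Eve → Eve

Zane, Hiro, Priya, Zane, Zane, Eve, Wes, NULL, Sven, NULL, Eve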